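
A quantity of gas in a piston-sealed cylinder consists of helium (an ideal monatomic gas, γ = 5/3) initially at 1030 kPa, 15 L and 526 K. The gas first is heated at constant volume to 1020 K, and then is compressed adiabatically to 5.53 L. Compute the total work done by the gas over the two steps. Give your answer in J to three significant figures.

Step 1 (isochoric): W = 0 (constant volume).
After step 1: P = 1997 kPa (V unchanged).
Step 2 (adiabatic): W = (P₁V₁ − P₂V₂)/(γ−1) = (29960 − 58271)/0.667 = -42467 J.
W_total = 0 − 42467 = -42467 J.

W_total ≈ -42500 J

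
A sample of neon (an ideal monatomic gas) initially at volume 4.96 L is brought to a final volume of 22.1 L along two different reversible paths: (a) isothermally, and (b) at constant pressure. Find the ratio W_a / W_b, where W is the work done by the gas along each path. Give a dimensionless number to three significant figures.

W_a / W_b ≈ 0.432

Path (a) isothermal: W = P₁V₁ ln(V₂/V₁) → W_a/(P₁V₁) = 1.494.
Path (b) isobaric: W = P₁(V₂ − V₁) → W_b/(P₁V₁) = 3.456.
W_a / W_b = 1.494 / 3.456 = 0.4324.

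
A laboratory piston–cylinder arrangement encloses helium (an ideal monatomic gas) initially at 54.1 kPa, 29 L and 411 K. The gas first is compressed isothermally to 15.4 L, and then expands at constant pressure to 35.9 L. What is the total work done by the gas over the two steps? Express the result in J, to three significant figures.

W_total ≈ 1100 J

Step 1 (isothermal): W = P₁V₁ ln(V₂/V₁) = (1569) ln(15.4/29) = -993 J.
After step 1: P = 101.9 kPa, V = 15.4 L, T = 411 K.
Step 2 (isobaric): W = PΔV = (101.9 kPa)(35.9 − 15.4 L) = 2088 J.
W_total = -993 + 2088 = 1095 J.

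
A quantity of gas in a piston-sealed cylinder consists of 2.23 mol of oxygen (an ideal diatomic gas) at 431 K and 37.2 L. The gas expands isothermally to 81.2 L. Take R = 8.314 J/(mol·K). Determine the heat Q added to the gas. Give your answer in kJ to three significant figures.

Isothermal ⇒ ΔU = 0, so Q = W = nRT ln(V₂/V₁).
Q = (2.23)(8.314)(431) ln(81.2/37.2) = 7991 × 0.7806 = 6238 J.

Q ≈ 6.24 kJ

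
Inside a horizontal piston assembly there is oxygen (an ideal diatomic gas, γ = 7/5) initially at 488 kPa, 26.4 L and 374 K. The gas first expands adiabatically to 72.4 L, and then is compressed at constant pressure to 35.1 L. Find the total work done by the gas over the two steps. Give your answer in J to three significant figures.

W_total ≈ 6260 J

Step 1 (adiabatic): W = (P₁V₁ − P₂V₂)/(γ−1) = (12883 − 8605)/0.4 = 10695 J.
After step 1: P = 118.9 kPa, V = 72.4 L, T = 249.8 K.
Step 2 (isobaric): W = PΔV = (118.9 kPa)(35.1 − 72.4 L) = -4433 J.
W_total = 10695 − 4433 = 6261 J.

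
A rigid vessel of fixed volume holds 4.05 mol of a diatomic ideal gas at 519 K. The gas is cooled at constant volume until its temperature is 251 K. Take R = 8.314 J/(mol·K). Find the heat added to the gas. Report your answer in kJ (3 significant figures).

Q ≈ -22.6 kJ

Constant volume ⇒ W = 0, so Q = ΔU = nCᵥΔT with Cᵥ = 5R/2 = 20.79 J/(mol·K).
ΔU = (4.05)(20.79)(251 − 519) = -22560 J.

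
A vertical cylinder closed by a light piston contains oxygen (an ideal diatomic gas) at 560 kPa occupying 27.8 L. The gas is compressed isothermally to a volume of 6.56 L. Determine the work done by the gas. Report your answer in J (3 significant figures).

W ≈ -22500 J

Isothermal: W = nRT ln(V₂/V₁) = P₁V₁ ln(V₂/V₁).
P₁V₁ = (560 kPa)(27.8 L) = 15568 J.
W = 15568 × ln(6.56/27.8) = 15568 × -1.444
W_by_gas = -22481 J.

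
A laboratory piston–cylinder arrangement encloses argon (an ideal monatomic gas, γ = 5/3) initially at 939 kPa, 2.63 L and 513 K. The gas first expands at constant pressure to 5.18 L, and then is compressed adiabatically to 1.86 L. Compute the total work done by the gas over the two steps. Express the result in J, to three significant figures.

W_total ≈ -4750 J

Step 1 (isobaric): W = PΔV = (939 kPa)(5.18 − 2.63 L) = 2394 J.
After step 1: P = 939 kPa, V = 5.18 L, T = 1010 K.
Step 2 (adiabatic): W = (P₁V₁ − P₂V₂)/(γ−1) = (4864 − 9628)/0.667 = -7146 J.
W_total = 2394 − 7146 = -4752 J.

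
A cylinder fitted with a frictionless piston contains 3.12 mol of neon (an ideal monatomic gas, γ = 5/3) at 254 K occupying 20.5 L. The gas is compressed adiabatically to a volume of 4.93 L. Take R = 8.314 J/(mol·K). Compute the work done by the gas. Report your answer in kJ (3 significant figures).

W ≈ -15.7 kJ

Adiabatic: TV^(γ−1) = const with γ = 5/3.
T₂ = T₁ (V₁/V₂)^(γ−1) = 254 × (20.5/4.93)^0.667 = 254 × 2.586 = 656.8 K.
W_by = nCᵥ(T₁ − T₂) = (3.12)(12.47)(254 − 656.8) = -15673 J.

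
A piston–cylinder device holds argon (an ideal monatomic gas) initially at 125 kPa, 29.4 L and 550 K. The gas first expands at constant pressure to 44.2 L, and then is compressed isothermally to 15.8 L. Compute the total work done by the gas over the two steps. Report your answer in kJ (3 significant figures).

Step 1 (isobaric): W = PΔV = (125 kPa)(44.2 − 29.4 L) = 1850 J.
After step 1: P = 125 kPa, V = 44.2 L, T = 826.9 K.
Step 2 (isothermal): W = P₁V₁ ln(V₂/V₁) = (5525) ln(15.8/44.2) = -5684 J.
W_total = 1850 − 5684 = -3834 J.

W_total ≈ -3.83 kJ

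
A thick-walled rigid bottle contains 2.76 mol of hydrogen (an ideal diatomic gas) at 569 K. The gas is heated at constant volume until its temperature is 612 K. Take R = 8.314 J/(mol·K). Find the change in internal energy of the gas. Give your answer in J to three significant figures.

ΔU ≈ 2470 J

Constant volume ⇒ W = 0, so Q = ΔU = nCᵥΔT with Cᵥ = 5R/2 = 20.79 J/(mol·K).
ΔU = (2.76)(20.79)(612 − 569) = 2467 J.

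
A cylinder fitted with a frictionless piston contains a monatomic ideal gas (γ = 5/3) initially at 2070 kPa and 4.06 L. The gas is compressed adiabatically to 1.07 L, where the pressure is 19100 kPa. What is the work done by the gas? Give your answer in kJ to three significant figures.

Adiabatic: W = (P₁V₁ − P₂V₂)/(γ − 1) with γ = 5/3.
P₁V₁ = 8404 J, P₂V₂ = 20437 J.
W = (8404 − 20437) / 0.6667 = -18049 J.

W ≈ -18.0 kJ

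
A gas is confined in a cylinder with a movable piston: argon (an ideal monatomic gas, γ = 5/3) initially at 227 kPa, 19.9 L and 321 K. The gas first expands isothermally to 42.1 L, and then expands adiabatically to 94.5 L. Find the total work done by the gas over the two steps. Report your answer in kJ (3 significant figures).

Step 1 (isothermal): W = P₁V₁ ln(V₂/V₁) = (4517) ln(42.1/19.9) = 3385 J.
After step 1: P = 107.3 kPa, V = 42.1 L, T = 321 K.
Step 2 (adiabatic): W = (P₁V₁ − P₂V₂)/(γ−1) = (4517 − 2635)/0.667 = 2823 J.
W_total = 3385 + 2823 = 6208 J.

W_total ≈ 6.21 kJ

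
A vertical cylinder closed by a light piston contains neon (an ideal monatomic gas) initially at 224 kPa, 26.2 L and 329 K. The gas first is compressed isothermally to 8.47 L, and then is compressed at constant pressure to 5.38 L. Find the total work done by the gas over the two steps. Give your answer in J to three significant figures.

Step 1 (isothermal): W = P₁V₁ ln(V₂/V₁) = (5869) ln(8.47/26.2) = -6627 J.
After step 1: P = 692.9 kPa, V = 8.47 L, T = 329 K.
Step 2 (isobaric): W = PΔV = (692.9 kPa)(5.38 − 8.47 L) = -2141 J.
W_total = -6627 − 2141 = -8768 J.

W_total ≈ -8770 J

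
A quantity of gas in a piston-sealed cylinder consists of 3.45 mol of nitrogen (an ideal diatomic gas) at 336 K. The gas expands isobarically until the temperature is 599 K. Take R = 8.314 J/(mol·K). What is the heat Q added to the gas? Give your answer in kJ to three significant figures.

Q ≈ 26.4 kJ

Isobaric: W = nRΔT = (3.45)(8.314)(263) = 7544 J.
ΔU = nCᵥΔT with Cᵥ = 5R/2: ΔU = (3.45)(20.79)(263) = 18859 J.
Q = ΔU + W = 18859 + 7544 = 26403 J.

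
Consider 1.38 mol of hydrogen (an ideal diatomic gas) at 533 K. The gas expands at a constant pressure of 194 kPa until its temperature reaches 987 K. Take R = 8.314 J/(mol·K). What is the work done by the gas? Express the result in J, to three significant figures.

W ≈ 5210 J

Isobaric: W = P ΔV = nR ΔT.
W = (1.38)(8.314)(987 − 533) = 5209 J.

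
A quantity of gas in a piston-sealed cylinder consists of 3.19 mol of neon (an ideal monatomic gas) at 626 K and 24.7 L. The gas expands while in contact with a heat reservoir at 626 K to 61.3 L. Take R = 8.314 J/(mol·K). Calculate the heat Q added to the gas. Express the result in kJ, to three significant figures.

Q ≈ 15.1 kJ

Isothermal ⇒ ΔU = 0, so Q = W = nRT ln(V₂/V₁).
Q = (3.19)(8.314)(626) ln(61.3/24.7) = 16603 × 0.909 = 15091 J.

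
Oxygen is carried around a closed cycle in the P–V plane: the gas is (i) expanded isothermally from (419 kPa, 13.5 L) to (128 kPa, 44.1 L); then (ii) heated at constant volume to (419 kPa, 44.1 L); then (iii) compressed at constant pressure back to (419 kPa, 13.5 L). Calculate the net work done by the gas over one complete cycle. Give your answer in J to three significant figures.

W_net ≈ -6130 J

Leg (i): W = PᵢVᵢ ln(V_f/Vᵢ) = (5656) ln(44.1/13.5) = 6696 J.
Leg (ii): W = 0.
Leg (iii): W = PΔV = (419)(13.5 − 44.1) = -12821 J.
W_net = 6696 − 12821 = -6125 J.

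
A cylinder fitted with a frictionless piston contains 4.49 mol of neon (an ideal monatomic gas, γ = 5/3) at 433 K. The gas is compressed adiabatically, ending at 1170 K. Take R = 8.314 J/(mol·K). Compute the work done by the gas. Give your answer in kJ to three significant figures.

W ≈ -41.3 kJ

Adiabatic ⇒ Q = 0, so W_by = −ΔU = nCᵥ(T₁ − T₂).
Cᵥ = 3R/2 = 12.47 J/(mol·K).
W = (4.49)(12.47)(433 − 1170) = -41268 J.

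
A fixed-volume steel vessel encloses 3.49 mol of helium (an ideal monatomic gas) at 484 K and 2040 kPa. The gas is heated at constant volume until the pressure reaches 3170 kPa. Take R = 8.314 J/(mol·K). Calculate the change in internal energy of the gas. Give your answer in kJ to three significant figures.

ΔU ≈ 11.7 kJ

Constant volume ⇒ W = 0, so Q = ΔU = nCᵥΔT with Cᵥ = 3R/2 = 12.47 J/(mol·K).
At constant V, T₂/T₁ = P₂/P₁ ⇒ ΔT = T₁(P₂/P₁ − 1) = 484·(3170/2040 − 1) = 268.1 K.
ΔU = (3.49)(12.47)(268.1) = 11669 J.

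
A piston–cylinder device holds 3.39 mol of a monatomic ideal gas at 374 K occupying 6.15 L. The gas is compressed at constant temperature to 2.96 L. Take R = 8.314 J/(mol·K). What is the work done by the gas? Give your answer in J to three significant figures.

W ≈ -7710 J

Isothermal: W = nRT ln(V₂/V₁).
W = (3.39)(8.314)(374) × ln(2.96/6.15)
  = 10541 × -0.7313
W_by_gas = -7708 J.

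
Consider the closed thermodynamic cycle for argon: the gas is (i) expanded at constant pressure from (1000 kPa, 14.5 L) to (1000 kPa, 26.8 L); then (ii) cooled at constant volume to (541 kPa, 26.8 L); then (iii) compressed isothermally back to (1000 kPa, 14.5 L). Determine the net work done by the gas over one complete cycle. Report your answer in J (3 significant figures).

Leg (i): W = PΔV = (1000)(26.8 − 14.5) = 12300 J.
Leg (ii): W = 0.
Leg (iii): W = PᵢVᵢ ln(V_f/Vᵢ) = (14499) ln(14.5/26.8) = -8906 J.
W_net = 12300 − 8906 = 3394 J.

W_net ≈ 3390 J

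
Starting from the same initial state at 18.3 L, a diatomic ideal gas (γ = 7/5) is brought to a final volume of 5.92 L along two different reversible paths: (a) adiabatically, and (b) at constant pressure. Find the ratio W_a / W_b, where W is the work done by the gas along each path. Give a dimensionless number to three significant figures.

Path (a) adiabatic: W = P₁V₁(1 − (V₁/V₂)^(γ−1))/(γ−1) → W_a/(P₁V₁) = -1.426.
Path (b) isobaric: W = P₁(V₂ − V₁) → W_b/(P₁V₁) = -0.6765.
W_a / W_b = -1.426 / -0.6765 = 2.108.

W_a / W_b ≈ 2.11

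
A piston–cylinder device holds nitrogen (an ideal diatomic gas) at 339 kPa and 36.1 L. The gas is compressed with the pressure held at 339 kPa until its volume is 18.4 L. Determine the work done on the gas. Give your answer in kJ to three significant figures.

Isobaric: W = P ΔV.
W = (339 kPa)(18.4 − 36.1 L) = (339)(-17.7) = -6000 J.
Work on gas = −W_by = 6000 J.

W ≈ 6.00 kJ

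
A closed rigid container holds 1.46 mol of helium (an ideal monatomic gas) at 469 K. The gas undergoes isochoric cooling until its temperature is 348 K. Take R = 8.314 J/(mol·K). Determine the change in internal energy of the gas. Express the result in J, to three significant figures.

Constant volume ⇒ W = 0, so Q = ΔU = nCᵥΔT with Cᵥ = 3R/2 = 12.47 J/(mol·K).
ΔU = (1.46)(12.47)(348 − 469) = -2203 J.

ΔU ≈ -2200 J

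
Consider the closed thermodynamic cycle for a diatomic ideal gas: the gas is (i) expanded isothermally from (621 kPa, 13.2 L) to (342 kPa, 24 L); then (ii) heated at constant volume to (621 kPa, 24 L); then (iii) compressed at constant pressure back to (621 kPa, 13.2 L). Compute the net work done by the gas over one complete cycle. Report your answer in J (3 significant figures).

Leg (i): W = PᵢVᵢ ln(V_f/Vᵢ) = (8197) ln(24/13.2) = 4901 J.
Leg (ii): W = 0.
Leg (iii): W = PΔV = (621)(13.2 − 24) = -6707 J.
W_net = 4901 − 6707 = -1806 J.

W_net ≈ -1810 J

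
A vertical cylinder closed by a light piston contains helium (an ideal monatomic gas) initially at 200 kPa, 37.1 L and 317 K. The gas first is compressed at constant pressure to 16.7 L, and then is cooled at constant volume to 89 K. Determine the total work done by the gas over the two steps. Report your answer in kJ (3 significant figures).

Step 1 (isobaric): W = PΔV = (200 kPa)(16.7 − 37.1 L) = -4080 J.
Step 2 (isochoric): W = 0 (constant volume).
W_total = -4080 + 0 = -4080 J.

W_total ≈ -4.08 kJ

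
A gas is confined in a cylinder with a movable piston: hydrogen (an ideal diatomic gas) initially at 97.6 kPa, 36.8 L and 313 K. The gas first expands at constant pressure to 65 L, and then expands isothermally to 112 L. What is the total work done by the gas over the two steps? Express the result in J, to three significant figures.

Step 1 (isobaric): W = PΔV = (97.6 kPa)(65 − 36.8 L) = 2752 J.
After step 1: P = 97.6 kPa, V = 65 L, T = 552.9 K.
Step 2 (isothermal): W = P₁V₁ ln(V₂/V₁) = (6344) ln(112/65) = 3452 J.
W_total = 2752 + 3452 = 6204 J.

W_total ≈ 6200 J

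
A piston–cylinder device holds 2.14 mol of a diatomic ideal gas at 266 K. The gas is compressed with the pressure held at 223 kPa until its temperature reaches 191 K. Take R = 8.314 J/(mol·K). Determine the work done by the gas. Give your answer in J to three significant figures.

W ≈ -1330 J

Isobaric: W = P ΔV = nR ΔT.
W = (2.14)(8.314)(191 − 266) = -1334 J.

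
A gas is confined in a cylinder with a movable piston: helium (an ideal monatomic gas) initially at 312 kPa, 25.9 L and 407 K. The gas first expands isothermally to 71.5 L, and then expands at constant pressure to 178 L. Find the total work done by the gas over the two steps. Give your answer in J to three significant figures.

W_total ≈ 20200 J

Step 1 (isothermal): W = P₁V₁ ln(V₂/V₁) = (8081) ln(71.5/25.9) = 8206 J.
After step 1: P = 113 kPa, V = 71.5 L, T = 407 K.
Step 2 (isobaric): W = PΔV = (113 kPa)(178 − 71.5 L) = 12036 J.
W_total = 8206 + 12036 = 20242 J.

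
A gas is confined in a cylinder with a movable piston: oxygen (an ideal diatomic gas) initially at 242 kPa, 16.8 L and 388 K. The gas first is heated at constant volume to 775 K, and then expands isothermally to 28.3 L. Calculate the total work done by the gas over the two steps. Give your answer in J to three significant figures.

Step 1 (isochoric): W = 0 (constant volume).
After step 1: P = 483.4 kPa (V unchanged).
Step 2 (isothermal): W = P₁V₁ ln(V₂/V₁) = (8121) ln(28.3/16.8) = 4235 J.
W_total = 0 + 4235 = 4235 J.

W_total ≈ 4230 J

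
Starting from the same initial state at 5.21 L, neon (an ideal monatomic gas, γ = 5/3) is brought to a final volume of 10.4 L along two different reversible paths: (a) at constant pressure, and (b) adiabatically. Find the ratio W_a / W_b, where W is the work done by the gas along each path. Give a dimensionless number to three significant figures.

Path (a) isobaric: W = P₁(V₂ − V₁) → W_a/(P₁V₁) = 0.9962.
Path (b) adiabatic: W = P₁V₁(1 − (V₁/V₂)^(γ−1))/(γ−1) → W_b/(P₁V₁) = 0.5538.
W_a / W_b = 0.9962 / 0.5538 = 1.799.

W_a / W_b ≈ 1.80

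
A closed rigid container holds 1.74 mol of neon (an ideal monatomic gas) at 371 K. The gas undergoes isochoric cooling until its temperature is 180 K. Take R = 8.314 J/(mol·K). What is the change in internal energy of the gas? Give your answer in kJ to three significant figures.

Constant volume ⇒ W = 0, so Q = ΔU = nCᵥΔT with Cᵥ = 3R/2 = 12.47 J/(mol·K).
ΔU = (1.74)(12.47)(180 − 371) = -4145 J.

ΔU ≈ -4.14 kJ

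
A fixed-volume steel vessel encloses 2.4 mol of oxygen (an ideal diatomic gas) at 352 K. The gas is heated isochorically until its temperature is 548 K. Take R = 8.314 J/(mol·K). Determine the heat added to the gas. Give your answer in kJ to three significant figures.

Constant volume ⇒ W = 0, so Q = ΔU = nCᵥΔT with Cᵥ = 5R/2 = 20.79 J/(mol·K).
ΔU = (2.4)(20.79)(548 − 352) = 9777 J.

Q ≈ 9.78 kJ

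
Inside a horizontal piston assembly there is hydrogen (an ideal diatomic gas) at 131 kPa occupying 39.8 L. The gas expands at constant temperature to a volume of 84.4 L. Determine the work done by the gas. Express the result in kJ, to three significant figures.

W ≈ 3.92 kJ

Isothermal: W = nRT ln(V₂/V₁) = P₁V₁ ln(V₂/V₁).
P₁V₁ = (131 kPa)(39.8 L) = 5214 J.
W = 5214 × ln(84.4/39.8) = 5214 × 0.7517
W_by_gas = 3919 J.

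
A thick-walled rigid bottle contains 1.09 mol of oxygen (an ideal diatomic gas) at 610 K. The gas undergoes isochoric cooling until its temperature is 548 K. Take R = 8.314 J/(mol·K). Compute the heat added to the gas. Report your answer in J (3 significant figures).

Constant volume ⇒ W = 0, so Q = ΔU = nCᵥΔT with Cᵥ = 5R/2 = 20.79 J/(mol·K).
ΔU = (1.09)(20.79)(548 − 610) = -1405 J.

Q ≈ -1400 J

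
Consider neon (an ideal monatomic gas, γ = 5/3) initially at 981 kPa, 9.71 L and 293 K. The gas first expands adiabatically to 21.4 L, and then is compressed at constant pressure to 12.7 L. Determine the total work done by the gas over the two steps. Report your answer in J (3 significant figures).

W_total ≈ 3560 J

Step 1 (adiabatic): W = (P₁V₁ − P₂V₂)/(γ−1) = (9526 − 5625)/0.667 = 5851 J.
After step 1: P = 262.8 kPa, V = 21.4 L, T = 173 K.
Step 2 (isobaric): W = PΔV = (262.8 kPa)(12.7 − 21.4 L) = -2287 J.
W_total = 5851 − 2287 = 3565 J.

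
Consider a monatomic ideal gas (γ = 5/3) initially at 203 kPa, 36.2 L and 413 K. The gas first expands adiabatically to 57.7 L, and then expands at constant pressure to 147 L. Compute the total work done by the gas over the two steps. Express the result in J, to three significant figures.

Step 1 (adiabatic): W = (P₁V₁ − P₂V₂)/(γ−1) = (7349 − 5386)/0.667 = 2945 J.
After step 1: P = 93.34 kPa, V = 57.7 L, T = 302.7 K.
Step 2 (isobaric): W = PΔV = (93.34 kPa)(147 − 57.7 L) = 8335 J.
W_total = 2945 + 8335 = 11280 J.

W_total ≈ 11300 J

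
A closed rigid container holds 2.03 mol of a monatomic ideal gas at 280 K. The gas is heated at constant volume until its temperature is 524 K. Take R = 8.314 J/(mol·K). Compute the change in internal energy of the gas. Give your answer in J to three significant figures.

ΔU ≈ 6180 J

Constant volume ⇒ W = 0, so Q = ΔU = nCᵥΔT with Cᵥ = 3R/2 = 12.47 J/(mol·K).
ΔU = (2.03)(12.47)(524 − 280) = 6177 J.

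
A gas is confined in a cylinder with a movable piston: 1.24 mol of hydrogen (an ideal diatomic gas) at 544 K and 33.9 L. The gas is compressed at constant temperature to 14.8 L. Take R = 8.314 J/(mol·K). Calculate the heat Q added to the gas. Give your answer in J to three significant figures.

Isothermal ⇒ ΔU = 0, so Q = W = nRT ln(V₂/V₁).
Q = (1.24)(8.314)(544) ln(14.8/33.9) = 5608 × -0.8288 = -4648 J.

Q ≈ -4650 J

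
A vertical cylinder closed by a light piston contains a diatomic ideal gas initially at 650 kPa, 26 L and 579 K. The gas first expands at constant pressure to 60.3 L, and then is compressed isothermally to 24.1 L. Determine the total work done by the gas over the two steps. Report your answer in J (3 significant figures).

Step 1 (isobaric): W = PΔV = (650 kPa)(60.3 − 26 L) = 22295 J.
After step 1: P = 650 kPa, V = 60.3 L, T = 1343 K.
Step 2 (isothermal): W = P₁V₁ ln(V₂/V₁) = (39195) ln(24.1/60.3) = -35947 J.
W_total = 22295 − 35947 = -13652 J.

W_total ≈ -13700 J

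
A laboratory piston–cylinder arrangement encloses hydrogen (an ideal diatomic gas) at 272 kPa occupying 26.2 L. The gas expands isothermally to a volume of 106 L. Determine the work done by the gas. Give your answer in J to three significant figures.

Isothermal: W = nRT ln(V₂/V₁) = P₁V₁ ln(V₂/V₁).
P₁V₁ = (272 kPa)(26.2 L) = 7126 J.
W = 7126 × ln(106/26.2) = 7126 × 1.398
W_by_gas = 9960 J.

W ≈ 9960 J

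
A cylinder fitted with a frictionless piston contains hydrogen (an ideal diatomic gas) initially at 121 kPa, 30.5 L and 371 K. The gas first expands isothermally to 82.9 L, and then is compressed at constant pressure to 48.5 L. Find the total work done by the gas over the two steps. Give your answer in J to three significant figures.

W_total ≈ 2160 J

Step 1 (isothermal): W = P₁V₁ ln(V₂/V₁) = (3690) ln(82.9/30.5) = 3690 J.
After step 1: P = 44.52 kPa, V = 82.9 L, T = 371 K.
Step 2 (isobaric): W = PΔV = (44.52 kPa)(48.5 − 82.9 L) = -1531 J.
W_total = 3690 − 1531 = 2159 J.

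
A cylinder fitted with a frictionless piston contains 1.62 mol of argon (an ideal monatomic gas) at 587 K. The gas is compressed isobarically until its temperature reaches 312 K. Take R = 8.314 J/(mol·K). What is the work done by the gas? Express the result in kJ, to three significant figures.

Isobaric: W = P ΔV = nR ΔT.
W = (1.62)(8.314)(312 − 587) = -3704 J.

W ≈ -3.70 kJ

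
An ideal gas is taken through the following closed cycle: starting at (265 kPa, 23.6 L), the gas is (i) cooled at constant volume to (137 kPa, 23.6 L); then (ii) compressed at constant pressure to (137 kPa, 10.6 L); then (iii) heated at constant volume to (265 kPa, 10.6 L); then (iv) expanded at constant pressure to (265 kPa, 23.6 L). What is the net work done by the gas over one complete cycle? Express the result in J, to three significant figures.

W_net ≈ 1660 J

Constant-volume legs do no work.
W(ii) = (137)(10.6 − 23.6) = -1781 J; W(iv) = (265)(23.6 − 10.6) = 3445 J.
W_net = -1781 + 3445 = 1664 J (the clockwise enclosed area).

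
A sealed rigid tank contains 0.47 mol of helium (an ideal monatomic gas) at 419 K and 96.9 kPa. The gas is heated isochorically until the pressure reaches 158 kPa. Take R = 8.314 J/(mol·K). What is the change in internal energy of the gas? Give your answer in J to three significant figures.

ΔU ≈ 1550 J

Constant volume ⇒ W = 0, so Q = ΔU = nCᵥΔT with Cᵥ = 3R/2 = 12.47 J/(mol·K).
At constant V, T₂/T₁ = P₂/P₁ ⇒ ΔT = T₁(P₂/P₁ − 1) = 419·(158/96.9 − 1) = 264.2 K.
ΔU = (0.47)(12.47)(264.2) = 1549 J.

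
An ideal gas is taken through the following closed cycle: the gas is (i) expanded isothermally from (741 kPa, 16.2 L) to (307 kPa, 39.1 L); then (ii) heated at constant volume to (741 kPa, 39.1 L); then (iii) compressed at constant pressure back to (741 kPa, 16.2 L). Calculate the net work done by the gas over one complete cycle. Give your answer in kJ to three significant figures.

W_net ≈ -6.39 kJ

Leg (i): W = PᵢVᵢ ln(V_f/Vᵢ) = (12004) ln(39.1/16.2) = 10577 J.
Leg (ii): W = 0.
Leg (iii): W = PΔV = (741)(16.2 − 39.1) = -16969 J.
W_net = 10577 − 16969 = -6392 J.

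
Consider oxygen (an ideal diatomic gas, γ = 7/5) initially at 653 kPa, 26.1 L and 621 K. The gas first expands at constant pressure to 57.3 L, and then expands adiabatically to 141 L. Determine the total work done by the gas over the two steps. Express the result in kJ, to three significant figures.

W_total ≈ 48.7 kJ

Step 1 (isobaric): W = PΔV = (653 kPa)(57.3 − 26.1 L) = 20374 J.
After step 1: P = 653 kPa, V = 57.3 L, T = 1363 K.
Step 2 (adiabatic): W = (P₁V₁ − P₂V₂)/(γ−1) = (37417 − 26100)/0.4 = 28292 J.
W_total = 20374 + 28292 = 48666 J.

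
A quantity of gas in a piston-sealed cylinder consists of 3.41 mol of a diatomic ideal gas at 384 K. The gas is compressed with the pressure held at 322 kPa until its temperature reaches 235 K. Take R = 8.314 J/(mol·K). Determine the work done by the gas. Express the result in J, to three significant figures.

Isobaric: W = P ΔV = nR ΔT.
W = (3.41)(8.314)(235 − 384) = -4224 J.

W ≈ -4220 J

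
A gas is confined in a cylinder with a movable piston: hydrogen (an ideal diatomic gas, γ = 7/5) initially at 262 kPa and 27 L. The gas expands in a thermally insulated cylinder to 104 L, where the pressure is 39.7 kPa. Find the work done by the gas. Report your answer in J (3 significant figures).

Adiabatic: W = (P₁V₁ − P₂V₂)/(γ − 1) with γ = 7/5.
P₁V₁ = 7074 J, P₂V₂ = 4129 J.
W = (7074 − 4129) / 0.4 = 7363 J.

W ≈ 7360 J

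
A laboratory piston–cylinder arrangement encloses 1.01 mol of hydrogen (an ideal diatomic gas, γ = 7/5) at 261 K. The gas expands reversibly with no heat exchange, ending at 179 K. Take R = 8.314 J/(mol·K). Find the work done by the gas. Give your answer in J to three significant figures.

Adiabatic ⇒ Q = 0, so W_by = −ΔU = nCᵥ(T₁ − T₂).
Cᵥ = 5R/2 = 20.79 J/(mol·K).
W = (1.01)(20.79)(261 − 179) = 1721 J.

W ≈ 1720 J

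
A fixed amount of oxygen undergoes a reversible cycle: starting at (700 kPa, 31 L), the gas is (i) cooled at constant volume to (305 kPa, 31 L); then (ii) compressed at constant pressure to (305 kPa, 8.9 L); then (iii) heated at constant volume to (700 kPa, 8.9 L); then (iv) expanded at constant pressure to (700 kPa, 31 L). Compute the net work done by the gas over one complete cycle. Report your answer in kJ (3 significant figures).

W_net ≈ 8.73 kJ

Constant-volume legs do no work.
W(ii) = (305)(8.9 − 31) = -6740 J; W(iv) = (700)(31 − 8.9) = 15470 J.
W_net = -6740 + 15470 = 8730 J (the clockwise enclosed area).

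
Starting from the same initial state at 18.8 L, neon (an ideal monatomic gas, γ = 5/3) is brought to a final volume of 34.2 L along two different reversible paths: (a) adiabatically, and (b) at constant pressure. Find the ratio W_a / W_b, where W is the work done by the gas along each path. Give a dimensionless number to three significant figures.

W_a / W_b ≈ 0.602

Path (a) adiabatic: W = P₁V₁(1 − (V₁/V₂)^(γ−1))/(γ−1) → W_a/(P₁V₁) = 0.4934.
Path (b) isobaric: W = P₁(V₂ − V₁) → W_b/(P₁V₁) = 0.8191.
W_a / W_b = 0.4934 / 0.8191 = 0.6024.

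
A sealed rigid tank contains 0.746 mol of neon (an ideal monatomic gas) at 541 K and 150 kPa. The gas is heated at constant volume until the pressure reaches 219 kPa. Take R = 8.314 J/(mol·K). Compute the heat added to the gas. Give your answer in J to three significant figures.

Constant volume ⇒ W = 0, so Q = ΔU = nCᵥΔT with Cᵥ = 3R/2 = 12.47 J/(mol·K).
At constant V, T₂/T₁ = P₂/P₁ ⇒ ΔT = T₁(P₂/P₁ − 1) = 541·(219/150 − 1) = 248.9 K.
ΔU = (0.746)(12.47)(248.9) = 2315 J.

Q ≈ 2320 J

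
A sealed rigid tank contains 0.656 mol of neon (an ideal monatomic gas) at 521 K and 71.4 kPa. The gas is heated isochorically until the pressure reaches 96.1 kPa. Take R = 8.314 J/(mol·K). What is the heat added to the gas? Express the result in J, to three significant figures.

Constant volume ⇒ W = 0, so Q = ΔU = nCᵥΔT with Cᵥ = 3R/2 = 12.47 J/(mol·K).
At constant V, T₂/T₁ = P₂/P₁ ⇒ ΔT = T₁(P₂/P₁ − 1) = 521·(96.1/71.4 − 1) = 180.2 K.
ΔU = (0.656)(12.47)(180.2) = 1474 J.

Q ≈ 1470 J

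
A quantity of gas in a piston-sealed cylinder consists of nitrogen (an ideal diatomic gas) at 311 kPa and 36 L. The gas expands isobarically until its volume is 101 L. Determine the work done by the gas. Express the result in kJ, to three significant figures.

Isobaric: W = P ΔV.
W = (311 kPa)(101 − 36 L) = (311)(65) = 20215 J.

W ≈ 20.2 kJ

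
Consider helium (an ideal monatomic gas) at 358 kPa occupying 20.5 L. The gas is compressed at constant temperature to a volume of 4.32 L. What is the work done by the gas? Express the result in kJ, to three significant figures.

W ≈ -11.4 kJ

Isothermal: W = nRT ln(V₂/V₁) = P₁V₁ ln(V₂/V₁).
P₁V₁ = (358 kPa)(20.5 L) = 7339 J.
W = 7339 × ln(4.32/20.5) = 7339 × -1.557
W_by_gas = -11428 J.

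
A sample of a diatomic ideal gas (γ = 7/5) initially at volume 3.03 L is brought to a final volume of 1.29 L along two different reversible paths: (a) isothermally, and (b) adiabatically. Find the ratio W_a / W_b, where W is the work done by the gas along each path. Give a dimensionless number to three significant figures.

W_a / W_b ≈ 0.839

Path (a) isothermal: W = P₁V₁ ln(V₂/V₁) → W_a/(P₁V₁) = -0.8539.
Path (b) adiabatic: W = P₁V₁(1 − (V₁/V₂)^(γ−1))/(γ−1) → W_b/(P₁V₁) = -1.018.
W_a / W_b = -0.8539 / -1.018 = 0.8389.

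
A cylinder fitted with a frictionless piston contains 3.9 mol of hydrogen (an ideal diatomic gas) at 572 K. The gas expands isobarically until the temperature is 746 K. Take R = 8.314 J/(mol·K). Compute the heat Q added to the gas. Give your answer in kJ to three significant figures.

Q ≈ 19.7 kJ

Isobaric: W = nRΔT = (3.9)(8.314)(174) = 5642 J.
ΔU = nCᵥΔT with Cᵥ = 5R/2: ΔU = (3.9)(20.79)(174) = 14105 J.
Q = ΔU + W = 14105 + 5642 = 19747 J.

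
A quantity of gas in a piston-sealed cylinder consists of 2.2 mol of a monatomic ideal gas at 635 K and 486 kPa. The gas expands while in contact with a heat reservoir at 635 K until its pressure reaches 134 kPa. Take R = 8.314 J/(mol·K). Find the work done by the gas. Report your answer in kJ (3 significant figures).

W ≈ 15.0 kJ

Isothermal process: W = nRT ln(V₂/V₁) = nRT ln(P₁/P₂).
W = (2.2)(8.314)(635) × ln(486/134)
  = 11615 × ln(3.627) = 11615 × 1.288
W_by_gas = 14964 J.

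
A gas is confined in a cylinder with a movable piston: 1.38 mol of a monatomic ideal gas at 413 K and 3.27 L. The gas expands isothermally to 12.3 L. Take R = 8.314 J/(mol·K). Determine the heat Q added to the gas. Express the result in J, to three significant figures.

Isothermal ⇒ ΔU = 0, so Q = W = nRT ln(V₂/V₁).
Q = (1.38)(8.314)(413) ln(12.3/3.27) = 4738 × 1.325 = 6278 J.

Q ≈ 6280 J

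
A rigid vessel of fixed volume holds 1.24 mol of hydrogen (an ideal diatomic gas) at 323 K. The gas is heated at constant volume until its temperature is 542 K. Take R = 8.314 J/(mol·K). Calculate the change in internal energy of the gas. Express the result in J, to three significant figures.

Constant volume ⇒ W = 0, so Q = ΔU = nCᵥΔT with Cᵥ = 5R/2 = 20.79 J/(mol·K).
ΔU = (1.24)(20.79)(542 − 323) = 5644 J.

ΔU ≈ 5640 J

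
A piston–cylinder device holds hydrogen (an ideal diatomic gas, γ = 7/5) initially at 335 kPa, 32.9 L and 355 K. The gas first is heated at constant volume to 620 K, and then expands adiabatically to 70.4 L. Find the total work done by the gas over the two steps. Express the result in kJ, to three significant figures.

Step 1 (isochoric): W = 0 (constant volume).
After step 1: P = 585.1 kPa (V unchanged).
Step 2 (adiabatic): W = (P₁V₁ − P₂V₂)/(γ−1) = (19249 − 14199)/0.4 = 12625 J.
W_total = 0 + 12625 = 12625 J.

W_total ≈ 12.6 kJ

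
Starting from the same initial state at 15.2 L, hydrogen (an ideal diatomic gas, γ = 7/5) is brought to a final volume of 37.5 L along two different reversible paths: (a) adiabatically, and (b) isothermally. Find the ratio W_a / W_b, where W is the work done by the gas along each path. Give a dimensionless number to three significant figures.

W_a / W_b ≈ 0.839

Path (a) adiabatic: W = P₁V₁(1 − (V₁/V₂)^(γ−1))/(γ−1) → W_a/(P₁V₁) = 0.7579.
Path (b) isothermal: W = P₁V₁ ln(V₂/V₁) → W_b/(P₁V₁) = 0.903.
W_a / W_b = 0.7579 / 0.903 = 0.8393.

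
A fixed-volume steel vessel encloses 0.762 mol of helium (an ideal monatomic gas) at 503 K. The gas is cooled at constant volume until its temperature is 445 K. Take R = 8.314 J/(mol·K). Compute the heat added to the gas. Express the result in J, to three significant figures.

Constant volume ⇒ W = 0, so Q = ΔU = nCᵥΔT with Cᵥ = 3R/2 = 12.47 J/(mol·K).
ΔU = (0.762)(12.47)(445 − 503) = -551.2 J.

Q ≈ -551 J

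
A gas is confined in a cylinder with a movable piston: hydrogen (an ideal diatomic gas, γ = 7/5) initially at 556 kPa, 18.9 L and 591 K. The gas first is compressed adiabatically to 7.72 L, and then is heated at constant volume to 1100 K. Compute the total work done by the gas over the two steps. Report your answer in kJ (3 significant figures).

Step 1 (adiabatic): W = (P₁V₁ − P₂V₂)/(γ−1) = (10508 − 15034)/0.4 = -11314 J.
Step 2 (isochoric): W = 0 (constant volume).
W_total = -11314 + 0 = -11314 J.

W_total ≈ -11.3 kJ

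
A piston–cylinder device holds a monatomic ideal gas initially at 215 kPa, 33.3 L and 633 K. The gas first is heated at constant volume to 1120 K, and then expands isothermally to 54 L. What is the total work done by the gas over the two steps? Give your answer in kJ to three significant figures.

Step 1 (isochoric): W = 0 (constant volume).
After step 1: P = 380.4 kPa (V unchanged).
Step 2 (isothermal): W = P₁V₁ ln(V₂/V₁) = (12668) ln(54/33.3) = 6124 J.
W_total = 0 + 6124 = 6124 J.

W_total ≈ 6.12 kJ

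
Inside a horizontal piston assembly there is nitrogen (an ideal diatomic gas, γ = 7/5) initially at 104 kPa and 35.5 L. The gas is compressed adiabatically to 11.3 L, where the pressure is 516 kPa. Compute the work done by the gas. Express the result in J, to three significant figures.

Adiabatic: W = (P₁V₁ − P₂V₂)/(γ − 1) with γ = 7/5.
P₁V₁ = 3692 J, P₂V₂ = 5831 J.
W = (3692 − 5831) / 0.4 = -5347 J.

W ≈ -5350 J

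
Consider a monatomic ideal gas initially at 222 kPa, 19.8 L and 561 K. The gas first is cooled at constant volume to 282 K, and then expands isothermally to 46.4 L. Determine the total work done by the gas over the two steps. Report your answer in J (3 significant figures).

Step 1 (isochoric): W = 0 (constant volume).
After step 1: P = 111.6 kPa (V unchanged).
Step 2 (isothermal): W = P₁V₁ ln(V₂/V₁) = (2210) ln(46.4/19.8) = 1882 J.
W_total = 0 + 1882 = 1882 J.

W_total ≈ 1880 J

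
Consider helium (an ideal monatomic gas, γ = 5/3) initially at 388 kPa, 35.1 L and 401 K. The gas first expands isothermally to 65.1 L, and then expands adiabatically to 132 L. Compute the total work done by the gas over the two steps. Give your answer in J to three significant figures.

Step 1 (isothermal): W = P₁V₁ ln(V₂/V₁) = (13619) ln(65.1/35.1) = 8413 J.
After step 1: P = 209.2 kPa, V = 65.1 L, T = 401 K.
Step 2 (adiabatic): W = (P₁V₁ − P₂V₂)/(γ−1) = (13619 − 8501)/0.667 = 7676 J.
W_total = 8413 + 7676 = 16089 J.

W_total ≈ 16100 J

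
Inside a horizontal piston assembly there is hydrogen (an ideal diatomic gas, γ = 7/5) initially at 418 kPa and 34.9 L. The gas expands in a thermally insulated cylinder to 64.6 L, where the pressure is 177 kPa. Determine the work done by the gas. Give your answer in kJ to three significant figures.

Adiabatic: W = (P₁V₁ − P₂V₂)/(γ − 1) with γ = 7/5.
P₁V₁ = 14588 J, P₂V₂ = 11434 J.
W = (14588 − 11434) / 0.4 = 7885 J.

W ≈ 7.89 kJ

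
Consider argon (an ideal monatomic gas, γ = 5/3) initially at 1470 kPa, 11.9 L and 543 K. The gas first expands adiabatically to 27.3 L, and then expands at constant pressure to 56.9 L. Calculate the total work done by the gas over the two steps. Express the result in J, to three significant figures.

W_total ≈ 22100 J

Step 1 (adiabatic): W = (P₁V₁ − P₂V₂)/(γ−1) = (17493 − 10057)/0.667 = 11155 J.
After step 1: P = 368.4 kPa, V = 27.3 L, T = 312.2 K.
Step 2 (isobaric): W = PΔV = (368.4 kPa)(56.9 − 27.3 L) = 10904 J.
W_total = 11155 + 10904 = 22058 J.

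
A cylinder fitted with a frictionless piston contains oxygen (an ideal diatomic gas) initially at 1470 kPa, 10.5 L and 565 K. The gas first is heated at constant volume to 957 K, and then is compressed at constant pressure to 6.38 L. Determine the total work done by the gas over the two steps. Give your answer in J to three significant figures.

W_total ≈ -10300 J

Step 1 (isochoric): W = 0 (constant volume).
After step 1: P = 2490 kPa (V unchanged).
Step 2 (isobaric): W = PΔV = (2490 kPa)(6.38 − 10.5 L) = -10258 J.
W_total = 0 − 10258 = -10258 J.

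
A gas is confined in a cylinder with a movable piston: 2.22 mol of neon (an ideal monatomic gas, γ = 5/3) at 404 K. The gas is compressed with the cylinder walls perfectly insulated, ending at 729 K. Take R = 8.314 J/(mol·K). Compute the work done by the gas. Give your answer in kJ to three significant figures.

W ≈ -9.00 kJ

Adiabatic ⇒ Q = 0, so W_by = −ΔU = nCᵥ(T₁ − T₂).
Cᵥ = 3R/2 = 12.47 J/(mol·K).
W = (2.22)(12.47)(404 − 729) = -8998 J.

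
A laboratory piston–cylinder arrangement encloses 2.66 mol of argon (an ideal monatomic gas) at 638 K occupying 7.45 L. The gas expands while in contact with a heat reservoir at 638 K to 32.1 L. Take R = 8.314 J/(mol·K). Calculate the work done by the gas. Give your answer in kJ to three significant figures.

Isothermal: W = nRT ln(V₂/V₁).
W = (2.66)(8.314)(638) × ln(32.1/7.45)
  = 14110 × 1.461
W_by_gas = 20609 J.

W ≈ 20.6 kJ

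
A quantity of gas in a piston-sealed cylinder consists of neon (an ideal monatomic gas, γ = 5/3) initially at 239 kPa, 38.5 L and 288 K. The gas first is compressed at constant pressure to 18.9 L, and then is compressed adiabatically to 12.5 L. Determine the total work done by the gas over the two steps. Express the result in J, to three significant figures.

W_total ≈ -6830 J

Step 1 (isobaric): W = PΔV = (239 kPa)(18.9 − 38.5 L) = -4684 J.
After step 1: P = 239 kPa, V = 18.9 L, T = 141.4 K.
Step 2 (adiabatic): W = (P₁V₁ − P₂V₂)/(γ−1) = (4517 − 5951)/0.667 = -2150 J.
W_total = -4684 − 2150 = -6835 J.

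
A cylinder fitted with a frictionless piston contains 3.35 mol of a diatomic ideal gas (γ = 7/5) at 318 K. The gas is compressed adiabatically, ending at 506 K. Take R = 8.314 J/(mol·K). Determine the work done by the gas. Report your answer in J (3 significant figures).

Adiabatic ⇒ Q = 0, so W_by = −ΔU = nCᵥ(T₁ − T₂).
Cᵥ = 5R/2 = 20.79 J/(mol·K).
W = (3.35)(20.79)(318 − 506) = -13090 J.

W ≈ -13100 J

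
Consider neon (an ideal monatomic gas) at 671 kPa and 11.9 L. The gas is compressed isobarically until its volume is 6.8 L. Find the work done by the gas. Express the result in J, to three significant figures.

W ≈ -3420 J

Isobaric: W = P ΔV.
W = (671 kPa)(6.8 − 11.9 L) = (671)(-5.1) = -3422 J.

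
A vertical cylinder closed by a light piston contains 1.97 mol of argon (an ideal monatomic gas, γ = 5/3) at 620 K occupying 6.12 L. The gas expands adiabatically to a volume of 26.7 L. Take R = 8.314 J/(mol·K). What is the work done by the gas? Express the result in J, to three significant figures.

Adiabatic: TV^(γ−1) = const with γ = 5/3.
T₂ = T₁ (V₁/V₂)^(γ−1) = 620 × (6.12/26.7)^0.667 = 620 × 0.3745 = 232.2 K.
W_by = nCᵥ(T₁ − T₂) = (1.97)(12.47)(620 − 232.2) = 9527 J.

W ≈ 9530 J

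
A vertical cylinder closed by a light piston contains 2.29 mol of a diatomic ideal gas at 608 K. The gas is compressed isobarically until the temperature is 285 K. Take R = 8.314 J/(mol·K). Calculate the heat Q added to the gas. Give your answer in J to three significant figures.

Isobaric: W = nRΔT = (2.29)(8.314)(-323) = -6150 J.
ΔU = nCᵥΔT with Cᵥ = 5R/2: ΔU = (2.29)(20.79)(-323) = -15374 J.
Q = ΔU + W = -15374 − 6150 = -21524 J.

Q ≈ -21500 J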